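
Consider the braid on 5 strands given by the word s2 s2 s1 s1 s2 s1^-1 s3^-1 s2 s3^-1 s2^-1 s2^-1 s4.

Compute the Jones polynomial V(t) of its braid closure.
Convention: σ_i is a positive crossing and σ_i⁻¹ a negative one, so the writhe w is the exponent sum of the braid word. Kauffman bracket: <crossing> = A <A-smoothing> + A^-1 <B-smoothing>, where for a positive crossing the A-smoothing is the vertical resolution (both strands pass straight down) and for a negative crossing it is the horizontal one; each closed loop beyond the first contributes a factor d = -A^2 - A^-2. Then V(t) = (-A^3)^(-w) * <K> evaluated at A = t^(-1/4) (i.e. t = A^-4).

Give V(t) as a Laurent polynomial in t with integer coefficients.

The presented braid s2 s2 s1 s1 s2 s1^-1 s3^-1 s2 s3^-1 s2^-1 s2^-1 s4 on 5 strands reduces by inverse Markov moves (closure unchanged at each step):
  Destabilize: the word has the form β·s4 where s4 occurs only as the final letter (β ∈ B_4); drop it and the last strand → 4 strands.
  Deconjugate: the word is γ·β·γ⁻¹ with γ = s2 s2 (prefix) and γ⁻¹ = s2^-1 s2^-1 (suffix); strip both.
Reduced to β = s1 s1 s2 s1^-1 s3^-1 s2 s3^-1 on 4 strands, 7 crossings.
Compute on β:
Braid: s1 s1 s2 s1^-1 s3^-1 s2 s3^-1 on 4 strands, 7 crossings.
Writhe w = (#positive) - (#negative) = 4 - 3 = 1.
Enumerate smoothing states for the bracket polynomial. There are 2^7 = 128 states.
For each crossing: s=0 is the vertical smoothing, s=1 horizontal. Crossing k contributes A^(sign_k * (1 - 2*s_k)); loop factor d = -A^2 - A^-2.
Tabulate the states by total A-exponent and number of loops L (A-exp: L × count):
  A^7: L=3 ×1
  A^5: L=2 ×4, L=4 ×3
  A^3: L=1 ×5, L=3 ×15, L=5 ×1
  A^1: L=2 ×27, L=4 ×8
  A^-1: L=1 ×14, L=3 ×20, L=5 ×1
  A^-3: L=2 ×17, L=4 ×4
  A^-5: L=3 ×7
  A^-7: L=4 ×1
Each group contributes A^e * Σ count * d^(L-1):
Powers of d = -A^2 - A^-2: d^2 = A^4 + 2 + A^-4; d^3 = -A^6 - 3*A^2 - 3*A^-2 - A^-6; d^4 = A^8 + 4*A^4 + 6 + 4*A^-4 + A^-8.
  A^7 * (d^2) = A^11 + 2*A^7 + A^3
  A^5 * (4*d + 3*d^3) = -3*A^11 - 13*A^7 - 13*A^3 - 3*A^-1
  A^3 * (5 + 15*d^2 + d^4) = A^11 + 19*A^7 + 41*A^3 + 19*A^-1 + A^-5
  A^1 * (27*d + 8*d^3) = -8*A^7 - 51*A^3 - 51*A^-1 - 8*A^-5
  A^-1 * (14 + 20*d^2 + d^4) = A^7 + 24*A^3 + 60*A^-1 + 24*A^-5 + A^-9
  A^-3 * (17*d + 4*d^3) = -4*A^3 - 29*A^-1 - 29*A^-5 - 4*A^-9
  A^-5 * (7*d^2) = 7*A^-1 + 14*A^-5 + 7*A^-9
  A^-7 * (d^3) = -A^-1 - 3*A^-5 - 3*A^-9 - A^-13
Summing the groups: <K> = -A^11 + A^7 - 2*A^3 + 2*A^-1 - A^-5 + A^-9 - A^-13
Normalise by the writhe: (-A^3)^(-w) = (-A^3)^(-1) = -A^-3, so f(A) = -A^-3 * <K> = A^8 - A^4 + 2 - 2*A^-4 + A^-8 - A^-12 + A^-16.
Substitute A = t^(-1/4), i.e. A^e → t^(-e/4): V(t) = t^4 - t^3 + t^2 - 2*t + 2 - t^-1 + t^-2

Answer: t^4 - t^3 + t^2 - 2*t + 2 - t^-1 + t^-2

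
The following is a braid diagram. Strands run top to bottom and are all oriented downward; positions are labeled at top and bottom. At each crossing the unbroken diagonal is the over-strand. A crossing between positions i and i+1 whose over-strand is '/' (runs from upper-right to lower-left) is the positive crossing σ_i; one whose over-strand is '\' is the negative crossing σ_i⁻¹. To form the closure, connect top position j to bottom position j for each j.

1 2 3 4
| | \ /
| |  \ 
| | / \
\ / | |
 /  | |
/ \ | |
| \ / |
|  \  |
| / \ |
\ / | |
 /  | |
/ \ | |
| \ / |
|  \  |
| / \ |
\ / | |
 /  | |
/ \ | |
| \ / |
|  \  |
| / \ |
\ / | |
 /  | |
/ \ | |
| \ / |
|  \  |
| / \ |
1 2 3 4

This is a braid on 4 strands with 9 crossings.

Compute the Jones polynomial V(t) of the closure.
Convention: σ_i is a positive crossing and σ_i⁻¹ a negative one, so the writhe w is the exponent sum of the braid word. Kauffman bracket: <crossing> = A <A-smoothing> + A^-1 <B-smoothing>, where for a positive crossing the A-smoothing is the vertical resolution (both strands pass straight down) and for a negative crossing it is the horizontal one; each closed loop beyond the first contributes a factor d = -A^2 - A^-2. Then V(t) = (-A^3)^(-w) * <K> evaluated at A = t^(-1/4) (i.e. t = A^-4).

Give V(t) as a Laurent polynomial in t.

t^4 - 4*t^3 + 6*t^2 - 7*t + 9 - 7*t^-1 + 6*t^-2 - 4*t^-3 + t^-4

Derivation:
Reading the diagram top to bottom ('/'-over between positions i,i+1 = s_i, '\'-over = s_i^-1): braid word = s3^-1 s1 s2^-1 s1 s2^-1 s1 s2^-1 s1 s2^-1.
Braid: s3^-1 s1 s2^-1 s1 s2^-1 s1 s2^-1 s1 s2^-1 on 4 strands, 9 crossings.
Writhe w = (#positive) - (#negative) = 4 - 5 = -1.
State-sum expansion of <K>. There are 2^9 = 512 states.
Smooth each crossing (0=||, 1=⌣⌢); contribution A^(Σ sign_k(1-2s_k)) * d^(L-1).
Tabulate the states by total A-exponent and number of loops L (A-exp: L × count):
  A^9: L=5 ×1
  A^7: L=4 ×8, L=6 ×1
  A^5: L=3 ×28, L=5 ×8
  A^3: L=2 ×52, L=4 ×32
  A^1: L=1 ×45, L=3 ×77, L=5 ×4
  A^-1: L=2 ×97, L=4 ×29
  A^-3: L=3 ×80, L=5 ×4
  A^-5: L=4 ×36
  A^-7: L=5 ×9
  A^-9: L=6 ×1
Each group contributes A^e * Σ count * d^(L-1):
Powers of d = -A^2 - A^-2: d^2 = A^4 + 2 + A^-4; d^3 = -A^6 - 3*A^2 - 3*A^-2 - A^-6; d^4 = A^8 + 4*A^4 + 6 + 4*A^-4 + A^-8; d^5 = -A^10 - 5*A^6 - 10*A^2 - 10*A^-2 - 5*A^-6 - A^-10.
  A^9 * (d^4) = A^17 + 4*A^13 + 6*A^9 + 4*A^5 + A
  A^7 * (8*d^3 + d^5) = -A^17 - 13*A^13 - 34*A^9 - 34*A^5 - 13*A - A^-3
  A^5 * (28*d^2 + 8*d^4) = 8*A^13 + 60*A^9 + 104*A^5 + 60*A + 8*A^-3
  A^3 * (52*d + 32*d^3) = -32*A^9 - 148*A^5 - 148*A - 32*A^-3
  A^1 * (45 + 77*d^2 + 4*d^4) = 4*A^9 + 93*A^5 + 223*A + 93*A^-3 + 4*A^-7
  A^-1 * (97*d + 29*d^3) = -29*A^5 - 184*A - 184*A^-3 - 29*A^-7
  A^-3 * (80*d^2 + 4*d^4) = 4*A^5 + 96*A + 184*A^-3 + 96*A^-7 + 4*A^-11
  A^-5 * (36*d^3) = -36*A - 108*A^-3 - 108*A^-7 - 36*A^-11
  A^-7 * (9*d^4) = 9*A + 36*A^-3 + 54*A^-7 + 36*A^-11 + 9*A^-15
  A^-9 * (d^5) = -A - 5*A^-3 - 10*A^-7 - 10*A^-11 - 5*A^-15 - A^-19
Summing the groups: <K> = -A^13 + 4*A^9 - 6*A^5 + 7*A - 9*A^-3 + 7*A^-7 - 6*A^-11 + 4*A^-15 - A^-19
Normalise by the writhe: (-A^3)^(-w) = (-A^3)^(1) = -A^3, so f(A) = -A^3 * <K> = A^16 - 4*A^12 + 6*A^8 - 7*A^4 + 9 - 7*A^-4 + 6*A^-8 - 4*A^-12 + A^-16.
Substitute A = t^(-1/4), i.e. A^e → t^(-e/4): V(t) = t^4 - 4*t^3 + 6*t^2 - 7*t + 9 - 7*t^-1 + 6*t^-2 - 4*t^-3 + t^-4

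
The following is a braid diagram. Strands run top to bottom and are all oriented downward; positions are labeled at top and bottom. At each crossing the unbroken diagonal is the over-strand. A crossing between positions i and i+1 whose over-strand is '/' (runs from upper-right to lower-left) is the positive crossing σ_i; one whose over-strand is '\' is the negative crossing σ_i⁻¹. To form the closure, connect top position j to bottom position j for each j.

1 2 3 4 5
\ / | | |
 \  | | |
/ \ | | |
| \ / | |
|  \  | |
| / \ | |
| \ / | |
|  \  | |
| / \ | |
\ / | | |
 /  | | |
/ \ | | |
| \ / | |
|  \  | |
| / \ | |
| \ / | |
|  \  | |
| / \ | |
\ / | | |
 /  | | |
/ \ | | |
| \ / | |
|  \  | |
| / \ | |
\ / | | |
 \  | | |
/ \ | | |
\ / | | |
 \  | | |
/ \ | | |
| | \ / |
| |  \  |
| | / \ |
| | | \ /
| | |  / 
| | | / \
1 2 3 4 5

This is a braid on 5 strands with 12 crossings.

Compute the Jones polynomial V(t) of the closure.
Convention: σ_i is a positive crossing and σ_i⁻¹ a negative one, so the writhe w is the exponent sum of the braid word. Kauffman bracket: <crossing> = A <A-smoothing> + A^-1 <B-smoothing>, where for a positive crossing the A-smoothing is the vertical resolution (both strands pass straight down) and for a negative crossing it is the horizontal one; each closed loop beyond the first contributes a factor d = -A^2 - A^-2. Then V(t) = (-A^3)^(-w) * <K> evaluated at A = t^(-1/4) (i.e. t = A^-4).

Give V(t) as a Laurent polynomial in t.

Reading the diagram top to bottom ('/'-over between positions i,i+1 = s_i, '\'-over = s_i^-1): braid word = s1^-1 s2^-1 s2^-1 s1 s2^-1 s2^-1 s1 s2^-1 s1^-1 s1^-1 s3^-1 s4.
The presented braid s1^-1 s2^-1 s2^-1 s1 s2^-1 s2^-1 s1 s2^-1 s1^-1 s1^-1 s3^-1 s4 on 5 strands reduces by inverse Markov moves (closure unchanged at each step):
  Destabilize: the word has the form β·s4 where s4 occurs only as the final letter (β ∈ B_4); drop it and the last strand → 4 strands.
  Destabilize: the word has the form β·s3^-1 where s3^-1 occurs only as the final letter (β ∈ B_3); drop it and the last strand → 3 strands.
Reduced to β = s1^-1 s2^-1 s2^-1 s1 s2^-1 s2^-1 s1 s2^-1 s1^-1 s1^-1 on 3 strands, 10 crossings.
Compute on β:
Braid: s1^-1 s2^-1 s2^-1 s1 s2^-1 s2^-1 s1 s2^-1 s1^-1 s1^-1 on 3 strands, 10 crossings.
Writhe w = (#positive) - (#negative) = 2 - 8 = -6.
Computing the Kauffman bracket via state sum. There are 2^10 = 1024 states.
Smooth each crossing (0=||, 1=⌣⌢); contribution A^(Σ sign_k(1-2s_k)) * d^(L-1).
Tabulate the states by total A-exponent and number of loops L (A-exp: L × count):
  A^10: L=7 ×1
  A^8: L=6 ×10
  A^6: L=5 ×44, L=7 ×1
  A^4: L=4 ×110, L=6 ×10
  A^2: L=3 ×166, L=5 ×44
  A^0: L=2 ×144, L=4 ×106, L=6 ×2
  A^-2: L=1 ×57, L=3 ×140, L=5 ×13
  A^-4: L=2 ×91, L=4 ×28, L=6 ×1
  A^-6: L=1 ×16, L=3 ×26, L=5 ×3
  A^-8: L=2 ×7, L=4 ×3
  A^-10: L=3 ×1
Each group contributes A^e * Σ count * d^(L-1):
Powers of d = -A^2 - A^-2: d^2 = A^4 + 2 + A^-4; d^3 = -A^6 - 3*A^2 - 3*A^-2 - A^-6; d^4 = A^8 + 4*A^4 + 6 + 4*A^-4 + A^-8; d^5 = -A^10 - 5*A^6 - 10*A^2 - 10*A^-2 - 5*A^-6 - A^-10; d^6 = A^12 + 6*A^8 + 15*A^4 + 20 + 15*A^-4 + 6*A^-8 + A^-12.
  A^10 * (d^6) = A^22 + 6*A^18 + 15*A^14 + 20*A^10 + 15*A^6 + 6*A^2 + A^-2
  A^8 * (10*d^5) = -10*A^18 - 50*A^14 - 100*A^10 - 100*A^6 - 50*A^2 - 10*A^-2
  A^6 * (44*d^4 + d^6) = A^18 + 50*A^14 + 191*A^10 + 284*A^6 + 191*A^2 + 50*A^-2 + A^-6
  A^4 * (110*d^3 + 10*d^5) = -10*A^14 - 160*A^10 - 430*A^6 - 430*A^2 - 160*A^-2 - 10*A^-6
  A^2 * (166*d^2 + 44*d^4) = 44*A^10 + 342*A^6 + 596*A^2 + 342*A^-2 + 44*A^-6
  A^0 * (144*d + 106*d^3 + 2*d^5) = -2*A^10 - 116*A^6 - 482*A^2 - 482*A^-2 - 116*A^-6 - 2*A^-10
  A^-2 * (57 + 140*d^2 + 13*d^4) = 13*A^6 + 192*A^2 + 415*A^-2 + 192*A^-6 + 13*A^-10
  A^-4 * (91*d + 28*d^3 + d^5) = -A^6 - 33*A^2 - 185*A^-2 - 185*A^-6 - 33*A^-10 - A^-14
  A^-6 * (16 + 26*d^2 + 3*d^4) = 3*A^2 + 38*A^-2 + 86*A^-6 + 38*A^-10 + 3*A^-14
  A^-8 * (7*d + 3*d^3) = -3*A^-2 - 16*A^-6 - 16*A^-10 - 3*A^-14
  A^-10 * (d^2) = A^-6 + 2*A^-10 + A^-14
Summing the groups: <K> = A^22 - 3*A^18 + 5*A^14 - 7*A^10 + 7*A^6 - 7*A^2 + 6*A^-2 - 3*A^-6 + 2*A^-10
Normalise by the writhe: (-A^3)^(-w) = (-A^3)^(6) = A^18, so f(A) = A^18 * <K> = A^40 - 3*A^36 + 5*A^32 - 7*A^28 + 7*A^24 - 7*A^20 + 6*A^16 - 3*A^12 + 2*A^8.
Substitute A = t^(-1/4), i.e. A^e → t^(-e/4): V(t) = 2*t^-2 - 3*t^-3 + 6*t^-4 - 7*t^-5 + 7*t^-6 - 7*t^-7 + 5*t^-8 - 3*t^-9 + t^-10

Answer: 2*t^-2 - 3*t^-3 + 6*t^-4 - 7*t^-5 + 7*t^-6 - 7*t^-7 + 5*t^-8 - 3*t^-9 + t^-10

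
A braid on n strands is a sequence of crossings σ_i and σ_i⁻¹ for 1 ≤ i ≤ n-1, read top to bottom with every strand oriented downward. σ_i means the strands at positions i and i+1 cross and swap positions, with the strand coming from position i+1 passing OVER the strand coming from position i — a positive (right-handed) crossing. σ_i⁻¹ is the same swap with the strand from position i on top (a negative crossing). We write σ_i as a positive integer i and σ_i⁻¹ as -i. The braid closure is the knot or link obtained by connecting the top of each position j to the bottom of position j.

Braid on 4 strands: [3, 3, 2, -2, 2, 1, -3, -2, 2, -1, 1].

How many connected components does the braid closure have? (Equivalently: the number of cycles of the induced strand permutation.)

Track the strand permutation on 4 strands, starting from identity.
  step 1: s3 swaps positions 3,4 -> [1 2 4 3]
  step 2: s3 swaps positions 3,4 -> [1 2 3 4]
  step 3: s2 swaps positions 2,3 -> [1 3 2 4]
  step 4: s2^-1 swaps positions 2,3 -> [1 2 3 4]
  step 5: s2 swaps positions 2,3 -> [1 3 2 4]
  step 6: s1 swaps positions 1,2 -> [3 1 2 4]
  step 7: s3^-1 swaps positions 3,4 -> [3 1 4 2]
  step 8: s2^-1 swaps positions 2,3 -> [3 4 1 2]
  step 9: s2 swaps positions 2,3 -> [3 1 4 2]
  step 10: s1^-1 swaps positions 1,2 -> [1 3 4 2]
  step 11: s1 swaps positions 1,2 -> [3 1 4 2]
Final permutation (position -> original strand): [3 1 4 2]
Closure components = cycle count of this permutation = 1.

Answer: 1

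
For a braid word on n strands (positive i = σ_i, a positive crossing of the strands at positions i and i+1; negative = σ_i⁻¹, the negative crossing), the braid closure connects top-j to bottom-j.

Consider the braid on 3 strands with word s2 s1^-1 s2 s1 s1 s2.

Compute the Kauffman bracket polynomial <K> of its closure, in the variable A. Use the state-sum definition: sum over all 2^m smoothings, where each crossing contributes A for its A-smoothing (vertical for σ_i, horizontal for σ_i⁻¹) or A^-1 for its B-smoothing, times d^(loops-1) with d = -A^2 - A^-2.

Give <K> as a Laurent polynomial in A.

Braid: s2 s1^-1 s2 s1 s1 s2 on 3 strands, 6 crossings.
Writhe w = (#positive) - (#negative) = 5 - 1 = 4.
Enumerate smoothing states for the bracket polynomial. There are 2^6 = 64 states.
Smooth each crossing (0=||, 1=⌣⌢); contribution A^(Σ sign_k(1-2s_k)) * d^(L-1).
Tabulate the states by total A-exponent and number of loops L (A-exp: L × count):
  A^6: L=2 ×1
  A^4: L=1 ×3, L=3 ×3
  A^2: L=2 ×14, L=4 ×1
  A^0: L=1 ×10, L=3 ×10
  A^-2: L=2 ×13, L=4 ×2
  A^-4: L=3 ×6
  A^-6: L=4 ×1
Each group contributes A^e * Σ count * d^(L-1):
Powers of d = -A^2 - A^-2: d^2 = A^4 + 2 + A^-4; d^3 = -A^6 - 3*A^2 - 3*A^-2 - A^-6.
  A^6 * (d) = -A^8 - A^4
  A^4 * (3 + 3*d^2) = 3*A^8 + 9*A^4 + 3
  A^2 * (14*d + d^3) = -A^8 - 17*A^4 - 17 - A^-4
  A^0 * (10 + 10*d^2) = 10*A^4 + 30 + 10*A^-4
  A^-2 * (13*d + 2*d^3) = -2*A^4 - 19 - 19*A^-4 - 2*A^-8
  A^-4 * (6*d^2) = 6 + 12*A^-4 + 6*A^-8
  A^-6 * (d^3) = -1 - 3*A^-4 - 3*A^-8 - A^-12
Summing the groups: <K> = A^8 - A^4 + 2 - A^-4 + A^-8 - A^-12

Answer: A^8 - A^4 + 2 - A^-4 + A^-8 - A^-12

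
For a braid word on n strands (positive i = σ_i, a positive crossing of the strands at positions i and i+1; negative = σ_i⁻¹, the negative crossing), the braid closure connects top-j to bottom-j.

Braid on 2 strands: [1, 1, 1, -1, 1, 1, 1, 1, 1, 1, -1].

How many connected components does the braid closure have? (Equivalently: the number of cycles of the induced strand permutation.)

Track the strand permutation on 2 strands, starting from identity.
  step 1: s1 swaps positions 1,2 -> [2 1]
  step 2: s1 swaps positions 1,2 -> [1 2]
  step 3: s1 swaps positions 1,2 -> [2 1]
  step 4: s1^-1 swaps positions 1,2 -> [1 2]
  step 5: s1 swaps positions 1,2 -> [2 1]
  step 6: s1 swaps positions 1,2 -> [1 2]
  step 7: s1 swaps positions 1,2 -> [2 1]
  step 8: s1 swaps positions 1,2 -> [1 2]
  step 9: s1 swaps positions 1,2 -> [2 1]
  step 10: s1 swaps positions 1,2 -> [1 2]
  step 11: s1^-1 swaps positions 1,2 -> [2 1]
Final permutation (position -> original strand): [2 1]
Closure components = cycle count of this permutation = 1.

Answer: 1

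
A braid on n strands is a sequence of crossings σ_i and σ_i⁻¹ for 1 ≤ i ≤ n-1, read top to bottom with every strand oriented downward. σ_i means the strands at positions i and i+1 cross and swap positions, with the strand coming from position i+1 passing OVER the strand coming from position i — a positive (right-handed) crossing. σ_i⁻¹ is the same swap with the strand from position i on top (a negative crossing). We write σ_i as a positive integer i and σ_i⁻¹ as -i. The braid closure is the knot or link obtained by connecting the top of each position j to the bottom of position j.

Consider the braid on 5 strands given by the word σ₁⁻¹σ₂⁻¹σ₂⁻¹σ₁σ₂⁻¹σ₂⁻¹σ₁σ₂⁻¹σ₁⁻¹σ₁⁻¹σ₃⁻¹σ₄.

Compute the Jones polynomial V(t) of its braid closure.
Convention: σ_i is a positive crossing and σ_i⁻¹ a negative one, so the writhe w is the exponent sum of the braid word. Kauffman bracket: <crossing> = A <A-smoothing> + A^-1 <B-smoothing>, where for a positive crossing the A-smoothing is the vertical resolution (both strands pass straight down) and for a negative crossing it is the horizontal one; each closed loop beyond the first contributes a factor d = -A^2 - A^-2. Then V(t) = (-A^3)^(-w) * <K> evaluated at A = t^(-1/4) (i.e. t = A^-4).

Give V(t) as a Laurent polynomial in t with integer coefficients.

2*t^-2 - 3*t^-3 + 6*t^-4 - 7*t^-5 + 7*t^-6 - 7*t^-7 + 5*t^-8 - 3*t^-9 + t^-10

Derivation:
The presented braid s1^-1 s2^-1 s2^-1 s1 s2^-1 s2^-1 s1 s2^-1 s1^-1 s1^-1 s3^-1 s4 on 5 strands reduces by inverse Markov moves (closure unchanged at each step):
  Destabilize: the word has the form β·s4 where s4 occurs only as the final letter (β ∈ B_4); drop it and the last strand → 4 strands.
  Destabilize: the word has the form β·s3^-1 where s3^-1 occurs only as the final letter (β ∈ B_3); drop it and the last strand → 3 strands.
Reduced to β = s1^-1 s2^-1 s2^-1 s1 s2^-1 s2^-1 s1 s2^-1 s1^-1 s1^-1 on 3 strands, 10 crossings.
Compute on β:
Braid: s1^-1 s2^-1 s2^-1 s1 s2^-1 s2^-1 s1 s2^-1 s1^-1 s1^-1 on 3 strands, 10 crossings.
Writhe w = (#positive) - (#negative) = 2 - 8 = -6.
State-sum expansion of <K>. There are 2^10 = 1024 states.
Smooth each crossing (0=||, 1=⌣⌢); contribution A^(Σ sign_k(1-2s_k)) * d^(L-1).
Tabulate the states by total A-exponent and number of loops L (A-exp: L × count):
  A^10: L=7 ×1
  A^8: L=6 ×10
  A^6: L=5 ×44, L=7 ×1
  A^4: L=4 ×110, L=6 ×10
  A^2: L=3 ×166, L=5 ×44
  A^0: L=2 ×144, L=4 ×106, L=6 ×2
  A^-2: L=1 ×57, L=3 ×140, L=5 ×13
  A^-4: L=2 ×91, L=4 ×28, L=6 ×1
  A^-6: L=1 ×16, L=3 ×26, L=5 ×3
  A^-8: L=2 ×7, L=4 ×3
  A^-10: L=3 ×1
Each group contributes A^e * Σ count * d^(L-1):
Powers of d = -A^2 - A^-2: d^2 = A^4 + 2 + A^-4; d^3 = -A^6 - 3*A^2 - 3*A^-2 - A^-6; d^4 = A^8 + 4*A^4 + 6 + 4*A^-4 + A^-8; d^5 = -A^10 - 5*A^6 - 10*A^2 - 10*A^-2 - 5*A^-6 - A^-10; d^6 = A^12 + 6*A^8 + 15*A^4 + 20 + 15*A^-4 + 6*A^-8 + A^-12.
  A^10 * (d^6) = A^22 + 6*A^18 + 15*A^14 + 20*A^10 + 15*A^6 + 6*A^2 + A^-2
  A^8 * (10*d^5) = -10*A^18 - 50*A^14 - 100*A^10 - 100*A^6 - 50*A^2 - 10*A^-2
  A^6 * (44*d^4 + d^6) = A^18 + 50*A^14 + 191*A^10 + 284*A^6 + 191*A^2 + 50*A^-2 + A^-6
  A^4 * (110*d^3 + 10*d^5) = -10*A^14 - 160*A^10 - 430*A^6 - 430*A^2 - 160*A^-2 - 10*A^-6
  A^2 * (166*d^2 + 44*d^4) = 44*A^10 + 342*A^6 + 596*A^2 + 342*A^-2 + 44*A^-6
  A^0 * (144*d + 106*d^3 + 2*d^5) = -2*A^10 - 116*A^6 - 482*A^2 - 482*A^-2 - 116*A^-6 - 2*A^-10
  A^-2 * (57 + 140*d^2 + 13*d^4) = 13*A^6 + 192*A^2 + 415*A^-2 + 192*A^-6 + 13*A^-10
  A^-4 * (91*d + 28*d^3 + d^5) = -A^6 - 33*A^2 - 185*A^-2 - 185*A^-6 - 33*A^-10 - A^-14
  A^-6 * (16 + 26*d^2 + 3*d^4) = 3*A^2 + 38*A^-2 + 86*A^-6 + 38*A^-10 + 3*A^-14
  A^-8 * (7*d + 3*d^3) = -3*A^-2 - 16*A^-6 - 16*A^-10 - 3*A^-14
  A^-10 * (d^2) = A^-6 + 2*A^-10 + A^-14
Summing the groups: <K> = A^22 - 3*A^18 + 5*A^14 - 7*A^10 + 7*A^6 - 7*A^2 + 6*A^-2 - 3*A^-6 + 2*A^-10
Normalise by the writhe: (-A^3)^(-w) = (-A^3)^(6) = A^18, so f(A) = A^18 * <K> = A^40 - 3*A^36 + 5*A^32 - 7*A^28 + 7*A^24 - 7*A^20 + 6*A^16 - 3*A^12 + 2*A^8.
Substitute A = t^(-1/4), i.e. A^e → t^(-e/4): V(t) = 2*t^-2 - 3*t^-3 + 6*t^-4 - 7*t^-5 + 7*t^-6 - 7*t^-7 + 5*t^-8 - 3*t^-9 + t^-10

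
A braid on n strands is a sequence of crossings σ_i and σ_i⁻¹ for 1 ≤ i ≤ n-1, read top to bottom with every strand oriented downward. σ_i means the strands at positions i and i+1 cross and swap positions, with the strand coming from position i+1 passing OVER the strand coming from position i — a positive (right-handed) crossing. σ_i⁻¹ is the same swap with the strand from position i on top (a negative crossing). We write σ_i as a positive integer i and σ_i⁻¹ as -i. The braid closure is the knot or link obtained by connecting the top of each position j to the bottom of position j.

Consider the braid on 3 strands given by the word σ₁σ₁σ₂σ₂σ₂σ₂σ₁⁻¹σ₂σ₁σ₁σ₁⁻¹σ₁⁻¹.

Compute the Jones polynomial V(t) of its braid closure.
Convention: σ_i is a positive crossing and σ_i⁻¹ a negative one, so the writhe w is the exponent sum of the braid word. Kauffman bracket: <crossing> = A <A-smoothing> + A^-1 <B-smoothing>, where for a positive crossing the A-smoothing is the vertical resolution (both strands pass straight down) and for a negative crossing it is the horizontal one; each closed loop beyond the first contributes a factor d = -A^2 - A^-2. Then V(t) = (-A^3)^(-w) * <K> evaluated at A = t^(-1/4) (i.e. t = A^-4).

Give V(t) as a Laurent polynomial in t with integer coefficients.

-t^9 + t^8 - 2*t^7 + 3*t^6 - 2*t^5 + 2*t^4 - t^3 + t^2

Derivation:
The presented braid s1 s1 s2 s2 s2 s2 s1^-1 s2 s1 s1 s1^-1 s1^-1 on 3 strands reduces by inverse Markov moves (closure unchanged at each step):
  Deconjugate: the word is γ·β·γ⁻¹ with γ = s1 s1 (prefix) and γ⁻¹ = s1^-1 s1^-1 (suffix); strip both.
Reduced to β = s2 s2 s2 s2 s1^-1 s2 s1 s1 on 3 strands, 8 crossings.
Compute on β:
Braid: s2 s2 s2 s2 s1^-1 s2 s1 s1 on 3 strands, 8 crossings.
Writhe w = (#positive) - (#negative) = 7 - 1 = 6.
State-sum expansion of <K>. There are 2^8 = 256 states.
Each crossing splits two ways (0=vertical, 1=horizontal). The state's weight is A^(#A-smoothings - #B-smoothings) * d^(loops - 1).
Tabulate the states by total A-exponent and number of loops L (A-exp: L × count):
  A^8: L=2 ×1
  A^6: L=1 ×5, L=3 ×3
  A^4: L=2 ×27, L=4 ×1
  A^2: L=1 ×18, L=3 ×38
  A^0: L=2 ×41, L=4 ×29
  A^-2: L=3 ×44, L=5 ×12
  A^-4: L=4 ×26, L=6 ×2
  A^-6: L=5 ×8
  A^-8: L=6 ×1
Each group contributes A^e * Σ count * d^(L-1):
Powers of d = -A^2 - A^-2: d^2 = A^4 + 2 + A^-4; d^3 = -A^6 - 3*A^2 - 3*A^-2 - A^-6; d^4 = A^8 + 4*A^4 + 6 + 4*A^-4 + A^-8; d^5 = -A^10 - 5*A^6 - 10*A^2 - 10*A^-2 - 5*A^-6 - A^-10.
  A^8 * (d) = -A^10 - A^6
  A^6 * (5 + 3*d^2) = 3*A^10 + 11*A^6 + 3*A^2
  A^4 * (27*d + d^3) = -A^10 - 30*A^6 - 30*A^2 - A^-2
  A^2 * (18 + 38*d^2) = 38*A^6 + 94*A^2 + 38*A^-2
  A^0 * (41*d + 29*d^3) = -29*A^6 - 128*A^2 - 128*A^-2 - 29*A^-6
  A^-2 * (44*d^2 + 12*d^4) = 12*A^6 + 92*A^2 + 160*A^-2 + 92*A^-6 + 12*A^-10
  A^-4 * (26*d^3 + 2*d^5) = -2*A^6 - 36*A^2 - 98*A^-2 - 98*A^-6 - 36*A^-10 - 2*A^-14
  A^-6 * (8*d^4) = 8*A^2 + 32*A^-2 + 48*A^-6 + 32*A^-10 + 8*A^-14
  A^-8 * (d^5) = -A^2 - 5*A^-2 - 10*A^-6 - 10*A^-10 - 5*A^-14 - A^-18
Summing the groups: <K> = A^10 - A^6 + 2*A^2 - 2*A^-2 + 3*A^-6 - 2*A^-10 + A^-14 - A^-18
Normalise by the writhe: (-A^3)^(-w) = (-A^3)^(-6) = A^-18, so f(A) = A^-18 * <K> = A^-8 - A^-12 + 2*A^-16 - 2*A^-20 + 3*A^-24 - 2*A^-28 + A^-32 - A^-36.
Substitute A = t^(-1/4), i.e. A^e → t^(-e/4): V(t) = -t^9 + t^8 - 2*t^7 + 3*t^6 - 2*t^5 + 2*t^4 - t^3 + t^2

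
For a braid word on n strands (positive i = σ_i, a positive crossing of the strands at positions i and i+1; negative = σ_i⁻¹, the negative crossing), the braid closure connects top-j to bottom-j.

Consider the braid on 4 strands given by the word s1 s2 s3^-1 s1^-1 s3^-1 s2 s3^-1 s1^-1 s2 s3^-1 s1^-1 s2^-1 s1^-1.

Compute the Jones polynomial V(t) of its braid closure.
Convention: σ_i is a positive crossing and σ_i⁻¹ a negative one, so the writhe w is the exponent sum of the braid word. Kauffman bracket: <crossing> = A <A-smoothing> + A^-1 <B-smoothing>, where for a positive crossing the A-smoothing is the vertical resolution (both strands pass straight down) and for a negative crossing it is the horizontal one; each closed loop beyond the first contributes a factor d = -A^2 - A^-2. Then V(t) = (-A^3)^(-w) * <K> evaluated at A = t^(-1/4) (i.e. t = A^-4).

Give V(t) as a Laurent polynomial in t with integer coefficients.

The presented braid s1 s2 s3^-1 s1^-1 s3^-1 s2 s3^-1 s1^-1 s2 s3^-1 s1^-1 s2^-1 s1^-1 on 4 strands reduces by inverse Markov moves (closure unchanged at each step):
  Deconjugate: the word is γ·β·γ⁻¹ with γ = s1 s2 (prefix) and γ⁻¹ = s2^-1 s1^-1 (suffix); strip both.
Reduced to β = s3^-1 s1^-1 s3^-1 s2 s3^-1 s1^-1 s2 s3^-1 s1^-1 on 4 strands, 9 crossings.
Compute on β:
Braid: s3^-1 s1^-1 s3^-1 s2 s3^-1 s1^-1 s2 s3^-1 s1^-1 on 4 strands, 9 crossings.
Writhe w = (#positive) - (#negative) = 2 - 7 = -5.
Enumerate smoothing states for the bracket polynomial. There are 2^9 = 512 states.
Each crossing splits two ways (0=vertical, 1=horizontal). The state's weight is A^(#A-smoothings - #B-smoothings) * d^(loops - 1).
Tabulate the states by total A-exponent and number of loops L (A-exp: L × count):
  A^9: L=7 ×1
  A^7: L=6 ×9
  A^5: L=5 ×36
  A^3: L=4 ×83, L=6 ×1
  A^1: L=3 ×118, L=5 ×8
  A^-1: L=2 ×100, L=4 ×26
  A^-3: L=1 ×41, L=3 ×42, L=5 ×1
  A^-5: L=2 ×31, L=4 ×5
  A^-7: L=3 ×9
  A^-9: L=4 ×1
Each group contributes A^e * Σ count * d^(L-1):
Powers of d = -A^2 - A^-2: d^2 = A^4 + 2 + A^-4; d^3 = -A^6 - 3*A^2 - 3*A^-2 - A^-6; d^4 = A^8 + 4*A^4 + 6 + 4*A^-4 + A^-8; d^5 = -A^10 - 5*A^6 - 10*A^2 - 10*A^-2 - 5*A^-6 - A^-10; d^6 = A^12 + 6*A^8 + 15*A^4 + 20 + 15*A^-4 + 6*A^-8 + A^-12.
  A^9 * (d^6) = A^21 + 6*A^17 + 15*A^13 + 20*A^9 + 15*A^5 + 6*A + A^-3
  A^7 * (9*d^5) = -9*A^17 - 45*A^13 - 90*A^9 - 90*A^5 - 45*A - 9*A^-3
  A^5 * (36*d^4) = 36*A^13 + 144*A^9 + 216*A^5 + 144*A + 36*A^-3
  A^3 * (83*d^3 + d^5) = -A^13 - 88*A^9 - 259*A^5 - 259*A - 88*A^-3 - A^-7
  A^1 * (118*d^2 + 8*d^4) = 8*A^9 + 150*A^5 + 284*A + 150*A^-3 + 8*A^-7
  A^-1 * (100*d + 26*d^3) = -26*A^5 - 178*A - 178*A^-3 - 26*A^-7
  A^-3 * (41 + 42*d^2 + d^4) = A^5 + 46*A + 131*A^-3 + 46*A^-7 + A^-11
  A^-5 * (31*d + 5*d^3) = -5*A - 46*A^-3 - 46*A^-7 - 5*A^-11
  A^-7 * (9*d^2) = 9*A^-3 + 18*A^-7 + 9*A^-11
  A^-9 * (d^3) = -A^-3 - 3*A^-7 - 3*A^-11 - A^-15
Summing the groups: <K> = A^21 - 3*A^17 + 5*A^13 - 6*A^9 + 7*A^5 - 7*A + 5*A^-3 - 4*A^-7 + 2*A^-11 - A^-15
Normalise by the writhe: (-A^3)^(-w) = (-A^3)^(5) = -A^15, so f(A) = -A^15 * <K> = -A^36 + 3*A^32 - 5*A^28 + 6*A^24 - 7*A^20 + 7*A^16 - 5*A^12 + 4*A^8 - 2*A^4 + 1.
Substitute A = t^(-1/4), i.e. A^e → t^(-e/4): V(t) = 1 - 2*t^-1 + 4*t^-2 - 5*t^-3 + 7*t^-4 - 7*t^-5 + 6*t^-6 - 5*t^-7 + 3*t^-8 - t^-9

Answer: 1 - 2*t^-1 + 4*t^-2 - 5*t^-3 + 7*t^-4 - 7*t^-5 + 6*t^-6 - 5*t^-7 + 3*t^-8 - t^-9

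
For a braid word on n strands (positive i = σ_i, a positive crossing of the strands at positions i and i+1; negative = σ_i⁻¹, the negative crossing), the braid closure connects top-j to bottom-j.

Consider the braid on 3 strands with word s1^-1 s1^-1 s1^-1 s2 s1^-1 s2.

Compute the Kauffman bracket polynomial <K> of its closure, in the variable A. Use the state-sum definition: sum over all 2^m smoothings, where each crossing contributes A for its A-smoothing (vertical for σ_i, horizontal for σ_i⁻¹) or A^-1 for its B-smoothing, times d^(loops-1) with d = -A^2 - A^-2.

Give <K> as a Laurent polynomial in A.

A^14 - 2*A^10 + 2*A^6 - 2*A^2 + 2*A^-2 - A^-6 + A^-10

Derivation:
Braid: s1^-1 s1^-1 s1^-1 s2 s1^-1 s2 on 3 strands, 6 crossings.
Writhe w = (#positive) - (#negative) = 2 - 4 = -2.
Enumerate smoothing states for the bracket polynomial. There are 2^6 = 64 states.
Smooth each crossing (0=||, 1=⌣⌢); contribution A^(Σ sign_k(1-2s_k)) * d^(L-1).
Tabulate the states by total A-exponent and number of loops L (A-exp: L × count):
  A^6: L=5 ×1
  A^4: L=4 ×6
  A^2: L=3 ×15
  A^0: L=2 ×19, L=4 ×1
  A^-2: L=1 ×11, L=3 ×4
  A^-4: L=2 ×6
  A^-6: L=3 ×1
Each group contributes A^e * Σ count * d^(L-1):
Powers of d = -A^2 - A^-2: d^2 = A^4 + 2 + A^-4; d^3 = -A^6 - 3*A^2 - 3*A^-2 - A^-6; d^4 = A^8 + 4*A^4 + 6 + 4*A^-4 + A^-8.
  A^6 * (d^4) = A^14 + 4*A^10 + 6*A^6 + 4*A^2 + A^-2
  A^4 * (6*d^3) = -6*A^10 - 18*A^6 - 18*A^2 - 6*A^-2
  A^2 * (15*d^2) = 15*A^6 + 30*A^2 + 15*A^-2
  A^0 * (19*d + d^3) = -A^6 - 22*A^2 - 22*A^-2 - A^-6
  A^-2 * (11 + 4*d^2) = 4*A^2 + 19*A^-2 + 4*A^-6
  A^-4 * (6*d) = -6*A^-2 - 6*A^-6
  A^-6 * (d^2) = A^-2 + 2*A^-6 + A^-10
Summing the groups: <K> = A^14 - 2*A^10 + 2*A^6 - 2*A^2 + 2*A^-2 - A^-6 + A^-10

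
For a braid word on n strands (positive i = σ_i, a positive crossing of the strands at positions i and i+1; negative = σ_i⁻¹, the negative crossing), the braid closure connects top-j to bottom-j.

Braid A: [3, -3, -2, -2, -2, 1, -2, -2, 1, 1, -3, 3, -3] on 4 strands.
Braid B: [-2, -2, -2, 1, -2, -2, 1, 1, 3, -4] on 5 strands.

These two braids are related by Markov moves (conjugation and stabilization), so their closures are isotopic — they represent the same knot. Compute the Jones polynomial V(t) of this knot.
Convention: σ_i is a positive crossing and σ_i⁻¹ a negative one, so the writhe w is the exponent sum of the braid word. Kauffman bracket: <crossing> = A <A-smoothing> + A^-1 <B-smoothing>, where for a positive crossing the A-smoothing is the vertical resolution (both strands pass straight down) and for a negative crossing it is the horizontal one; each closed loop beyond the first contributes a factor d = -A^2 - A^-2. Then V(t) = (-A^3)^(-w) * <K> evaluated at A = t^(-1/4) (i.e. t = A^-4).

Markov-equivalent braids have isotopic closures, hence identical knot invariants. Strip the Markov moves from each word to reach a common short braid β, then compute V(t) once on β.
Braid A: s3 s3^-1 s2^-1 s2^-1 s2^-1 s1 s2^-1 s2^-1 s1 s1 s3^-1 s3 s3^-1 on 4 strands reduces by inverse Markov moves (closure unchanged at each step):
  Deconjugate: the word is γ·β·γ⁻¹ with γ = s3 s3^-1 (prefix) and γ⁻¹ = s3 s3^-1 (suffix); strip both.
  Destabilize: the word has the form β·s3^-1 where s3^-1 occurs only as the final letter (β ∈ B_3); drop it and the last strand → 3 strands.
Reduced to β = s2^-1 s2^-1 s2^-1 s1 s2^-1 s2^-1 s1 s1 on 3 strands, 8 crossings.
Braid B: s2^-1 s2^-1 s2^-1 s1 s2^-1 s2^-1 s1 s1 s3 s4^-1 on 5 strands reduces by inverse Markov moves (closure unchanged at each step):
  Destabilize: the word has the form β·s4^-1 where s4^-1 occurs only as the final letter (β ∈ B_4); drop it and the last strand → 4 strands.
  Destabilize: the word has the form β·s3 where s3 occurs only as the final letter (β ∈ B_3); drop it and the last strand → 3 strands.
Reduced to β = s2^-1 s2^-1 s2^-1 s1 s2^-1 s2^-1 s1 s1 on 3 strands, 8 crossings.
Both give the same β = s2^-1 s2^-1 s2^-1 s1 s2^-1 s2^-1 s1 s1 on 3 strands, so one state sum suffices:
Braid: s2^-1 s2^-1 s2^-1 s1 s2^-1 s2^-1 s1 s1 on 3 strands, 8 crossings.
Writhe w = (#positive) - (#negative) = 3 - 5 = -2.
Enumerate smoothing states for the bracket polynomial. There are 2^8 = 256 states.
For each crossing: s=0 is the vertical smoothing, s=1 horizontal. Crossing k contributes A^(sign_k * (1 - 2*s_k)); loop factor d = -A^2 - A^-2.
Tabulate the states by total A-exponent and number of loops L (A-exp: L × count):
  A^8: L=6 ×1
  A^6: L=5 ×8
  A^4: L=4 ×27, L=6 ×1
  A^2: L=3 ×50, L=5 ×6
  A^0: L=2 ×53, L=4 ×17
  A^-2: L=1 ×27, L=3 ×28, L=5 ×1
  A^-4: L=2 ×24, L=4 ×4
  A^-6: L=3 ×8
  A^-8: L=4 ×1
Each group contributes A^e * Σ count * d^(L-1):
Powers of d = -A^2 - A^-2: d^2 = A^4 + 2 + A^-4; d^3 = -A^6 - 3*A^2 - 3*A^-2 - A^-6; d^4 = A^8 + 4*A^4 + 6 + 4*A^-4 + A^-8; d^5 = -A^10 - 5*A^6 - 10*A^2 - 10*A^-2 - 5*A^-6 - A^-10.
  A^8 * (d^5) = -A^18 - 5*A^14 - 10*A^10 - 10*A^6 - 5*A^2 - A^-2
  A^6 * (8*d^4) = 8*A^14 + 32*A^10 + 48*A^6 + 32*A^2 + 8*A^-2
  A^4 * (27*d^3 + d^5) = -A^14 - 32*A^10 - 91*A^6 - 91*A^2 - 32*A^-2 - A^-6
  A^2 * (50*d^2 + 6*d^4) = 6*A^10 + 74*A^6 + 136*A^2 + 74*A^-2 + 6*A^-6
  A^0 * (53*d + 17*d^3) = -17*A^6 - 104*A^2 - 104*A^-2 - 17*A^-6
  A^-2 * (27 + 28*d^2 + d^4) = A^6 + 32*A^2 + 89*A^-2 + 32*A^-6 + A^-10
  A^-4 * (24*d + 4*d^3) = -4*A^2 - 36*A^-2 - 36*A^-6 - 4*A^-10
  A^-6 * (8*d^2) = 8*A^-2 + 16*A^-6 + 8*A^-10
  A^-8 * (d^3) = -A^-2 - 3*A^-6 - 3*A^-10 - A^-14
Summing the groups: <K> = -A^18 + 2*A^14 - 4*A^10 + 5*A^6 - 4*A^2 + 5*A^-2 - 3*A^-6 + 2*A^-10 - A^-14
Normalise by the writhe: (-A^3)^(-w) = (-A^3)^(2) = A^6, so f(A) = A^6 * <K> = -A^24 + 2*A^20 - 4*A^16 + 5*A^12 - 4*A^8 + 5*A^4 - 3 + 2*A^-4 - A^-8.
Substitute A = t^(-1/4), i.e. A^e → t^(-e/4): V(t) = -t^2 + 2*t - 3 + 5*t^-1 - 4*t^-2 + 5*t^-3 - 4*t^-4 + 2*t^-5 - t^-6

Answer: -t^2 + 2*t - 3 + 5*t^-1 - 4*t^-2 + 5*t^-3 - 4*t^-4 + 2*t^-5 - t^-6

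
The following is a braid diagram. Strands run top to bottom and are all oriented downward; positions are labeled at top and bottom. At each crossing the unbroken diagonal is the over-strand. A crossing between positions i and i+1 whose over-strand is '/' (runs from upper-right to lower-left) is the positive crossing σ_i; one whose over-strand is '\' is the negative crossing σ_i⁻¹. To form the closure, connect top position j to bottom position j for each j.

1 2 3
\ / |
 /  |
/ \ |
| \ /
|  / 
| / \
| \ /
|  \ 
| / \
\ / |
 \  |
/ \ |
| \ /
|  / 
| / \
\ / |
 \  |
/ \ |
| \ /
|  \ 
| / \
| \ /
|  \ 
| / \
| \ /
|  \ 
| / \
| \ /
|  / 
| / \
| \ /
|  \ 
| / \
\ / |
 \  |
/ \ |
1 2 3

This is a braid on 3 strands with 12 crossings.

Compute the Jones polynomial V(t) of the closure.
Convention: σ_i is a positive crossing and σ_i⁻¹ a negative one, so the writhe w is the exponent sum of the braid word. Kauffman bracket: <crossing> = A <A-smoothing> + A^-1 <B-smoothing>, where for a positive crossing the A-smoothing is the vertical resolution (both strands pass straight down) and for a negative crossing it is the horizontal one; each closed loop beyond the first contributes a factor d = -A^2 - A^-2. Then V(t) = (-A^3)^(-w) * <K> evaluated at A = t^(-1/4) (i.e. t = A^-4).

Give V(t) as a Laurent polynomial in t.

Reading the diagram top to bottom ('/'-over between positions i,i+1 = s_i, '\'-over = s_i^-1): braid word = s1 s2 s2^-1 s1^-1 s2 s1^-1 s2^-1 s2^-1 s2^-1 s2 s2^-1 s1^-1.
The presented braid s1 s2 s2^-1 s1^-1 s2 s1^-1 s2^-1 s2^-1 s2^-1 s2 s2^-1 s1^-1 on 3 strands reduces by inverse Markov moves (closure unchanged at each step):
  Deconjugate: the word is γ·β·γ⁻¹ with γ = s1 s2 (prefix) and γ⁻¹ = s2^-1 s1^-1 (suffix); strip both.
  Deconjugate: the word is γ·β·γ⁻¹ with γ = s2^-1 (prefix) and γ⁻¹ = s2 (suffix); strip both.
Reduced to β = s1^-1 s2 s1^-1 s2^-1 s2^-1 s2^-1 on 3 strands, 6 crossings.
Compute on β:
Braid: s1^-1 s2 s1^-1 s2^-1 s2^-1 s2^-1 on 3 strands, 6 crossings.
Writhe w = (#positive) - (#negative) = 1 - 5 = -4.
Enumerate smoothing states for the bracket polynomial. There are 2^6 = 64 states.
Each crossing splits two ways (0=vertical, 1=horizontal). The state's weight is A^(#A-smoothings - #B-smoothings) * d^(loops - 1).
Tabulate the states by total A-exponent and number of loops L (A-exp: L × count):
  A^6: L=4 ×1
  A^4: L=3 ×6
  A^2: L=2 ×12, L=4 ×3
  A^0: L=1 ×9, L=3 ×10, L=5 ×1
  A^-2: L=2 ×12, L=4 ×3
  A^-4: L=1 ×2, L=3 ×4
  A^-6: L=2 ×1
Each group contributes A^e * Σ count * d^(L-1):
Powers of d = -A^2 - A^-2: d^2 = A^4 + 2 + A^-4; d^3 = -A^6 - 3*A^2 - 3*A^-2 - A^-6; d^4 = A^8 + 4*A^4 + 6 + 4*A^-4 + A^-8.
  A^6 * (d^3) = -A^12 - 3*A^8 - 3*A^4 - 1
  A^4 * (6*d^2) = 6*A^8 + 12*A^4 + 6
  A^2 * (12*d + 3*d^3) = -3*A^8 - 21*A^4 - 21 - 3*A^-4
  A^0 * (9 + 10*d^2 + d^4) = A^8 + 14*A^4 + 35 + 14*A^-4 + A^-8
  A^-2 * (12*d + 3*d^3) = -3*A^4 - 21 - 21*A^-4 - 3*A^-8
  A^-4 * (2 + 4*d^2) = 4 + 10*A^-4 + 4*A^-8
  A^-6 * (d) = -A^-4 - A^-8
Summing the groups: <K> = -A^12 + A^8 - A^4 + 2 - A^-4 + A^-8
Normalise by the writhe: (-A^3)^(-w) = (-A^3)^(4) = A^12, so f(A) = A^12 * <K> = -A^24 + A^20 - A^16 + 2*A^12 - A^8 + A^4.
Substitute A = t^(-1/4), i.e. A^e → t^(-e/4): V(t) = t^-1 - t^-2 + 2*t^-3 - t^-4 + t^-5 - t^-6

Answer: t^-1 - t^-2 + 2*t^-3 - t^-4 + t^-5 - t^-6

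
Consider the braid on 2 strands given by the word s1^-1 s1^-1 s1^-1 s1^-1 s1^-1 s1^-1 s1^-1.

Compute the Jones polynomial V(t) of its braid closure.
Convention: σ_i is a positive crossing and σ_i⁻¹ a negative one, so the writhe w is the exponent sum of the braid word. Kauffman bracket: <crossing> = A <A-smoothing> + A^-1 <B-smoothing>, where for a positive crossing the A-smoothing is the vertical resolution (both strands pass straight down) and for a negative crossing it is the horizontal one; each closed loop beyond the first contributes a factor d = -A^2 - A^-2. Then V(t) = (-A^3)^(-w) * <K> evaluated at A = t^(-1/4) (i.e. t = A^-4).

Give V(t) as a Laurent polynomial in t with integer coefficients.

Braid: s1^-1 s1^-1 s1^-1 s1^-1 s1^-1 s1^-1 s1^-1 on 2 strands, 7 crossings.
Writhe w = (#positive) - (#negative) = 0 - 7 = -7.
Computing the Kauffman bracket via state sum. There are 2^7 = 128 states.
Each crossing splits two ways (0=vertical, 1=horizontal). The state's weight is A^(#A-smoothings - #B-smoothings) * d^(loops - 1).
Tabulate the states by total A-exponent and number of loops L (A-exp: L × count):
  A^7: L=7 ×1
  A^5: L=6 ×7
  A^3: L=5 ×21
  A^1: L=4 ×35
  A^-1: L=3 ×35
  A^-3: L=2 ×21
  A^-5: L=1 ×7
  A^-7: L=2 ×1
Each group contributes A^e * Σ count * d^(L-1):
Powers of d = -A^2 - A^-2: d^2 = A^4 + 2 + A^-4; d^3 = -A^6 - 3*A^2 - 3*A^-2 - A^-6; d^4 = A^8 + 4*A^4 + 6 + 4*A^-4 + A^-8; d^5 = -A^10 - 5*A^6 - 10*A^2 - 10*A^-2 - 5*A^-6 - A^-10; d^6 = A^12 + 6*A^8 + 15*A^4 + 20 + 15*A^-4 + 6*A^-8 + A^-12.
  A^7 * (d^6) = A^19 + 6*A^15 + 15*A^11 + 20*A^7 + 15*A^3 + 6*A^-1 + A^-5
  A^5 * (7*d^5) = -7*A^15 - 35*A^11 - 70*A^7 - 70*A^3 - 35*A^-1 - 7*A^-5
  A^3 * (21*d^4) = 21*A^11 + 84*A^7 + 126*A^3 + 84*A^-1 + 21*A^-5
  A^1 * (35*d^3) = -35*A^7 - 105*A^3 - 105*A^-1 - 35*A^-5
  A^-1 * (35*d^2) = 35*A^3 + 70*A^-1 + 35*A^-5
  A^-3 * (21*d) = -21*A^-1 - 21*A^-5
  A^-5 * (7) = 7*A^-5
  A^-7 * (d) = -A^-5 - A^-9
Summing the groups: <K> = A^19 - A^15 + A^11 - A^7 + A^3 - A^-1 - A^-9
Normalise by the writhe: (-A^3)^(-w) = (-A^3)^(7) = -A^21, so f(A) = -A^21 * <K> = -A^40 + A^36 - A^32 + A^28 - A^24 + A^20 + A^12.
Substitute A = t^(-1/4), i.e. A^e → t^(-e/4): V(t) = t^-3 + t^-5 - t^-6 + t^-7 - t^-8 + t^-9 - t^-10

Answer: t^-3 + t^-5 - t^-6 + t^-7 - t^-8 + t^-9 - t^-10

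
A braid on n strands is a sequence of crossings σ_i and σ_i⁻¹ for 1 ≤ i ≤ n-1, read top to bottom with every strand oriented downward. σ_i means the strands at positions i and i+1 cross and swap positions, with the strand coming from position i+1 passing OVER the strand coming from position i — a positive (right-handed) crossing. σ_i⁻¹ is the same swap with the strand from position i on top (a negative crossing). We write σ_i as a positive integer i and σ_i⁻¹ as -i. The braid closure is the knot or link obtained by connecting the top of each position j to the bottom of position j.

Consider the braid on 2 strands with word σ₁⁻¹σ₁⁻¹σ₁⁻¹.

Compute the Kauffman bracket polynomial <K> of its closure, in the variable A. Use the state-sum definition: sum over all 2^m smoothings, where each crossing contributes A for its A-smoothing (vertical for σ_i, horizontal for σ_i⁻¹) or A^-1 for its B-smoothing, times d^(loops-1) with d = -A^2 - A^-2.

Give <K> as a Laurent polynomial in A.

Braid: s1^-1 s1^-1 s1^-1 on 2 strands, 3 crossings.
Writhe w = (#positive) - (#negative) = 0 - 3 = -3.
State-sum expansion of <K>. There are 2^3 = 8 states.
For each crossing: s=0 is the vertical smoothing, s=1 horizontal. Crossing k contributes A^(sign_k * (1 - 2*s_k)); loop factor d = -A^2 - A^-2.
  state 000: A-exp=-3, loops=2, term = A^-3 * d^1
  state 001: A-exp=-1, loops=1, term = A^-1 * d^0
  state 010: A-exp=-1, loops=1, term = A^-1 * d^0
  state 011: A-exp=+1, loops=2, term = A^1 * d^1
  state 100: A-exp=-1, loops=1, term = A^-1 * d^0
  state 101: A-exp=+1, loops=2, term = A^1 * d^1
  state 110: A-exp=+1, loops=2, term = A^1 * d^1
  state 111: A-exp=+3, loops=3, term = A^3 * d^2
Collect the terms by A-exponent (count of states per loop number):
Powers of d = -A^2 - A^-2: d^2 = A^4 + 2 + A^-4.
  A^3 * (d^2) = A^7 + 2*A^3 + A^-1
  A^1 * (3*d) = -3*A^3 - 3*A^-1
  A^-1 * (3) = 3*A^-1
  A^-3 * (d) = -A^-1 - A^-5
Summing the groups: <K> = A^7 - A^3 - A^-5

Answer: A^7 - A^3 - A^-5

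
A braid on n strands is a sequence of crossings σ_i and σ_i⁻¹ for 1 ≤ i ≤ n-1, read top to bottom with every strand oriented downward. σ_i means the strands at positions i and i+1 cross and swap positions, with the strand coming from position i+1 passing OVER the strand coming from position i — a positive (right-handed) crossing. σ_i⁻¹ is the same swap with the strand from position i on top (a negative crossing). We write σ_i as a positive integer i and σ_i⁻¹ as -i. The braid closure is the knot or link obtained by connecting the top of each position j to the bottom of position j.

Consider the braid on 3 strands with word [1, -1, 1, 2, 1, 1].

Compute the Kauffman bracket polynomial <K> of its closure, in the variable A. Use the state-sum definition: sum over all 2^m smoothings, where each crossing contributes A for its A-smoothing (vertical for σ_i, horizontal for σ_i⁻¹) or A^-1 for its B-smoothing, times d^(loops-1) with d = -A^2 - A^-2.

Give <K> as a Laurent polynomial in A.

A^8 + 1 - A^-4

Derivation:
First cancel adjacent σ_i σ_i⁻¹ pairs (Reidemeister II — same braid, same closure): s1 s1^-1 s1 s2 s1 s1 → s1 s2 s1 s1.
Braid: s1 s2 s1 s1 on 3 strands, 4 crossings.
Writhe w = (#positive) - (#negative) = 4 - 0 = 4.
State-sum expansion of <K>. There are 2^4 = 16 states.
Smooth each crossing (0=||, 1=⌣⌢); contribution A^(Σ sign_k(1-2s_k)) * d^(L-1).
  state 0000: A-exp=+4, loops=3, term = A^4 * d^2
  state 0001: A-exp=+2, loops=2, term = A^2 * d^1
  state 0010: A-exp=+2, loops=2, term = A^2 * d^1
  state 0011: A-exp=+0, loops=3, term = A^0 * d^2
  state 0100: A-exp=+2, loops=2, term = A^2 * d^1
  state 0101: A-exp=+0, loops=1, term = A^0 * d^0
  state 0110: A-exp=+0, loops=1, term = A^0 * d^0
  state 0111: A-exp=-2, loops=2, term = A^-2 * d^1
  state 1000: A-exp=+2, loops=2, term = A^2 * d^1
  state 1001: A-exp=+0, loops=3, term = A^0 * d^2
  state 1010: A-exp=+0, loops=3, term = A^0 * d^2
  state 1011: A-exp=-2, loops=4, term = A^-2 * d^3
  state 1100: A-exp=+0, loops=1, term = A^0 * d^0
  state 1101: A-exp=-2, loops=2, term = A^-2 * d^1
  state 1110: A-exp=-2, loops=2, term = A^-2 * d^1
  state 1111: A-exp=-4, loops=3, term = A^-4 * d^2
Collect the terms by A-exponent (count of states per loop number):
Powers of d = -A^2 - A^-2: d^2 = A^4 + 2 + A^-4; d^3 = -A^6 - 3*A^2 - 3*A^-2 - A^-6.
  A^4 * (d^2) = A^8 + 2*A^4 + 1
  A^2 * (4*d) = -4*A^4 - 4
  A^0 * (3 + 3*d^2) = 3*A^4 + 9 + 3*A^-4
  A^-2 * (3*d + d^3) = -A^4 - 6 - 6*A^-4 - A^-8
  A^-4 * (d^2) = 1 + 2*A^-4 + A^-8
Summing the groups: <K> = A^8 + 1 - A^-4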